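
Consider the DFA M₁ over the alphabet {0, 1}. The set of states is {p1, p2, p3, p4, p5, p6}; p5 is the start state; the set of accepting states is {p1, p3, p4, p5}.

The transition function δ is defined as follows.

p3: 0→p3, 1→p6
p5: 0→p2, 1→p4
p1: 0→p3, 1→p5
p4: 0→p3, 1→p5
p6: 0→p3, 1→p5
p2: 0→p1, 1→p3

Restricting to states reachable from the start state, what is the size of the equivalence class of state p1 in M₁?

Start with accepting vs non-accepting: {p1,p3,p4,p5} | {p2,p6}.
Split {p1,p3,p4,p5} by δ(·,0) → {p1,p3,p4} and {p5}.
On input 1, block {p1,p3,p4} splits into {p1,p4} and {p3}.
Split {p2,p6} by δ(·,0) → {p2} and {p6}.
Stable partition: {p1,p4} | {p2} | {p5} | {p3} | {p6} — 5 equivalence classes.
State p1 belongs to the block {p1,p4}, which has 2 states.

2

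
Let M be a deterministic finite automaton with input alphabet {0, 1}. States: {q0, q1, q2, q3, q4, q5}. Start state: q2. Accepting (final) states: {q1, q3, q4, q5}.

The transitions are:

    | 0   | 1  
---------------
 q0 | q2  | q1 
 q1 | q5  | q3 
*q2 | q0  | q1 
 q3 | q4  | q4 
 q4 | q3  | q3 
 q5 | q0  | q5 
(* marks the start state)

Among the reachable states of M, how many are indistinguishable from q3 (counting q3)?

2

Start with accepting vs non-accepting: {q1,q3,q4,q5} | {q0,q2}.
Split {q1,q3,q4,q5} by δ(·,0) → {q1,q3,q4} and {q5}.
On input 0, block {q1,q3,q4} splits into {q3,q4} and {q1}.
Stable partition: {q3,q4} | {q0,q2} | {q5} | {q1} — 4 equivalence classes.
State q3 belongs to the block {q3,q4}, which has 2 states.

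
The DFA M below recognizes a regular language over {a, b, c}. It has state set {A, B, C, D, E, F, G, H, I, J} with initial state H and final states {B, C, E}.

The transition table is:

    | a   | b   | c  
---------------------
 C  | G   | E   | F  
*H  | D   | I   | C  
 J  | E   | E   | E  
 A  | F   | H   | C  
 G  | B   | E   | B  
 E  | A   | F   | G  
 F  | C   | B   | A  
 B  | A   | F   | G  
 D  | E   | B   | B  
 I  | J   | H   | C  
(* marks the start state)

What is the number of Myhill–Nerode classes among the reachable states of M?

All states are reachable from the start state.
P0 = {B,C,E} | {A,D,F,G,H,I,J}.
Split {B,C,E} by δ(·,b) → {B,E} and {C}.
On input a, block {A,D,F,G,H,I,J} splits into {A,H,I} and {D,G,J} and {F}.
On input a, block {A,H,I} splits into {H,I} and {A}.
No further refinement is possible. Final partition (6 blocks): {B,E} | {H,I} | {C} | {D,G,J} | {F} | {A}.

6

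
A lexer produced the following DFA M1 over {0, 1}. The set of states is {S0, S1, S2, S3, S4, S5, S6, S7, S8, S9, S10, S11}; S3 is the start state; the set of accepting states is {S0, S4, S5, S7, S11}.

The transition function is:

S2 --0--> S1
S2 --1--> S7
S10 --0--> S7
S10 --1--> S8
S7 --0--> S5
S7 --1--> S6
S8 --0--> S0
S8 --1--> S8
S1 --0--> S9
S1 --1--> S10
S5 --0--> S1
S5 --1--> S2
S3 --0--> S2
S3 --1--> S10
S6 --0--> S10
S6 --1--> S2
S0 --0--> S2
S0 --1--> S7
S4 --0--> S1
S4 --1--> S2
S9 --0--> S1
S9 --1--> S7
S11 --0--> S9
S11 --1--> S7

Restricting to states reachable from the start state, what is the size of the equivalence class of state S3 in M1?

First remove the unreachable states {S4,S11}; 10 states remain.
Start with accepting vs non-accepting: {S0,S5,S7} | {S1,S2,S3,S6,S8,S9,S10}.
On input 0, block {S0,S5,S7} splits into {S0,S5} and {S7}.
On input 1, block {S0,S5} splits into {S0} and {S5}.
Refine {S1,S2,S3,S6,S8,S9,S10} on symbol 0: members go to different blocks, giving {S1,S2,S3,S6,S9} and {S8} and {S10}.
On input 0, block {S1,S2,S3,S6,S9} splits into {S1,S2,S3,S9} and {S6}.
On input 1, block {S1,S2,S3,S9} splits into {S1,S3} and {S2,S9}.
Stable partition: {S0} | {S1,S3} | {S7} | {S5} | {S8} | {S10} | {S6} | {S2,S9} — 8 equivalence classes.
The equivalence class containing S3 is {S1,S3}, of size 2.

2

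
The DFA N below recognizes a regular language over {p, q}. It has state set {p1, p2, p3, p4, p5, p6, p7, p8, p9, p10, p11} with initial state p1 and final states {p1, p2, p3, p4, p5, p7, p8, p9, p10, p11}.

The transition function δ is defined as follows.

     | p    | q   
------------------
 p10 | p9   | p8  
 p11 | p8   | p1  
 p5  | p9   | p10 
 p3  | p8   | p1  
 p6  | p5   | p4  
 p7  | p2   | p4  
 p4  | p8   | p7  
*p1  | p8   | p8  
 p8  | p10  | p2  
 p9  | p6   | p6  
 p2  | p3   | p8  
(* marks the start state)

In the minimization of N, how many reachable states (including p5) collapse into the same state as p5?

1

States {p11} cannot be reached from the start state, so discard them.
Initial partition by acceptance: {p1,p2,p3,p4,p5,p7,p8,p9,p10} | {p6}.
Split {p1,p2,p3,p4,p5,p7,p8,p9,p10} by δ(·,p) → {p1,p2,p3,p4,p5,p7,p8,p10} and {p9}.
Refine {p1,p2,p3,p4,p5,p7,p8,p10} on symbol p: members go to different blocks, giving {p1,p2,p3,p4,p7,p8} and {p5,p10}.
Split {p1,p2,p3,p4,p7,p8} by δ(·,p) → {p1,p2,p3,p4,p7} and {p8}.
Split {p1,p2,p3,p4,p7} by δ(·,p) → {p1,p3,p4} and {p2,p7}.
On input q, block {p1,p3,p4} splits into {p1} and {p3} and {p4}.
Split {p5,p10} by δ(·,q) → {p5} and {p10}.
On input p, block {p2,p7} splits into {p2} and {p7}.
No further refinement is possible. Final partition (10 blocks): {p1} | {p6} | {p9} | {p5} | {p8} | {p2} | {p3} | {p4} | {p10} | {p7}.
State p5 belongs to the block {p5}, which has 1 states.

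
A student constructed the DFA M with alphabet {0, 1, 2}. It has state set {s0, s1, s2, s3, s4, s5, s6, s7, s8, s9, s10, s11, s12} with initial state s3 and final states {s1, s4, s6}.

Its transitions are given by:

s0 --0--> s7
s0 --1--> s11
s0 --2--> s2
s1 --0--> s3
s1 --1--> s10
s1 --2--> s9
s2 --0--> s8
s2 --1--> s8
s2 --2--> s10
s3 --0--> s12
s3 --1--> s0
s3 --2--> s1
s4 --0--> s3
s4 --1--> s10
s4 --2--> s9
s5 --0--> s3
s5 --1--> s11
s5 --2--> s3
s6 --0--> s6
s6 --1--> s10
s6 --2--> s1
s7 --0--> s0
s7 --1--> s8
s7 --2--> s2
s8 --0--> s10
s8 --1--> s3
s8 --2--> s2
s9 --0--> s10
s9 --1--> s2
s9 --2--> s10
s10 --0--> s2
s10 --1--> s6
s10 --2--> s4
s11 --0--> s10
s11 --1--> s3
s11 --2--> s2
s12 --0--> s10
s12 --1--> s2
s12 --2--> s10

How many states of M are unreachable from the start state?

BFS from s3 reaches {s0, s1, s2, s3, s4, s6, s7, s8, s9, s10, s11, s12}; the 1 state(s) s5 are never visited.

1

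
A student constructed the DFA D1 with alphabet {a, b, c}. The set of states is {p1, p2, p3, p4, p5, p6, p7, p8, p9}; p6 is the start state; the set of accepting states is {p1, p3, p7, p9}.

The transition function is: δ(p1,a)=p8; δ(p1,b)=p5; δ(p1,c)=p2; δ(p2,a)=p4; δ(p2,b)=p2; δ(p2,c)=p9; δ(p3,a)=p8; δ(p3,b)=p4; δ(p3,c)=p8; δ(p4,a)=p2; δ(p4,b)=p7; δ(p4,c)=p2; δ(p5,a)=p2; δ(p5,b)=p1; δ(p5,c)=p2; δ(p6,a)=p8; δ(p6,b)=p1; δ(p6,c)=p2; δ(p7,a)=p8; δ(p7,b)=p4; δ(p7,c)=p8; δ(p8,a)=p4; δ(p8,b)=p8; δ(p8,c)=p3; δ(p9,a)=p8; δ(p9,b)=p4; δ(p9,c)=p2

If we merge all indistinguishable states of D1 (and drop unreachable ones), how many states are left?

Start with accepting vs non-accepting: {p1,p3,p7,p9} | {p2,p4,p5,p6,p8}.
Split {p2,p4,p5,p6,p8} by δ(·,b) → {p4,p5,p6} and {p2,p8}.
Stable partition: {p1,p3,p7,p9} | {p4,p5,p6} | {p2,p8} — 3 equivalence classes.

3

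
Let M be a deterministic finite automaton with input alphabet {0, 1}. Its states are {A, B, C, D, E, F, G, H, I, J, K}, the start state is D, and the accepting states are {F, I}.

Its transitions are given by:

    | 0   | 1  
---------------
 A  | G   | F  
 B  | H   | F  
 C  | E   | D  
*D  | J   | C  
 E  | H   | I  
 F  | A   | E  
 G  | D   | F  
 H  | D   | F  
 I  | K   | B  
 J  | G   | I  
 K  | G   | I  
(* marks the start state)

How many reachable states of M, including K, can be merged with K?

5

Every state is reachable, so we keep all 11.
P0 = {F,I} | {A,B,C,D,E,G,H,J,K}.
Split {A,B,C,D,E,G,H,J,K} by δ(·,1) → {A,B,E,G,H,J,K} and {C,D}.
Split {A,B,E,G,H,J,K} by δ(·,0) → {A,B,E,J,K} and {G,H}.
No further refinement is possible. Final partition (4 blocks): {F,I} | {A,B,E,J,K} | {C,D} | {G,H}.
State K belongs to the block {A,B,E,J,K}, which has 5 states.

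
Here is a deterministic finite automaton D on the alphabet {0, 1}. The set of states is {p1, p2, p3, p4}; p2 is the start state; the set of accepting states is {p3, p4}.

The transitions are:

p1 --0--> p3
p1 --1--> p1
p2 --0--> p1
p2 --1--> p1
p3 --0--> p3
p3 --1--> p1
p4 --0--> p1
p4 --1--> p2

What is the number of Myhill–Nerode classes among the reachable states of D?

3

Reachable states from the start: {p1,p2,p3}. Unreachable: {p4} — drop them.
Start with accepting vs non-accepting: {p3} | {p1,p2}.
On input 0, block {p1,p2} splits into {p1} and {p2}.
Stable partition: {p3} | {p1} | {p2} — 3 equivalence classes.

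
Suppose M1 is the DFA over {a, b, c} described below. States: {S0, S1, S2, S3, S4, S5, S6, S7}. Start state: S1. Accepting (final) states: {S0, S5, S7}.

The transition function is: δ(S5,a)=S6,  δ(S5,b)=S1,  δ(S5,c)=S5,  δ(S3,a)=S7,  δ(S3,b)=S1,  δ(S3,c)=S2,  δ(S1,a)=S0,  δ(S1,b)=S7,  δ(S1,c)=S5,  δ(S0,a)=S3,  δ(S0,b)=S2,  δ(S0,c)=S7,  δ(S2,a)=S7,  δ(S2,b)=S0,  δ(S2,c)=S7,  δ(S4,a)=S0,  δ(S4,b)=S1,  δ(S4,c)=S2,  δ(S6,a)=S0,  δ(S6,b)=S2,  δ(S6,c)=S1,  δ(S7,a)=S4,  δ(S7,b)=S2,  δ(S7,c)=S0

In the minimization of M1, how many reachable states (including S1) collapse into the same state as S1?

All states are reachable from the start state.
Initial partition by acceptance: {S0,S5,S7} | {S1,S2,S3,S4,S6}.
Split {S1,S2,S3,S4,S6} by δ(·,b) → {S3,S4,S6} and {S1,S2}.
No further refinement is possible. Final partition (3 blocks): {S0,S5,S7} | {S3,S4,S6} | {S1,S2}.
State S1 belongs to the block {S1,S2}, which has 2 states.

2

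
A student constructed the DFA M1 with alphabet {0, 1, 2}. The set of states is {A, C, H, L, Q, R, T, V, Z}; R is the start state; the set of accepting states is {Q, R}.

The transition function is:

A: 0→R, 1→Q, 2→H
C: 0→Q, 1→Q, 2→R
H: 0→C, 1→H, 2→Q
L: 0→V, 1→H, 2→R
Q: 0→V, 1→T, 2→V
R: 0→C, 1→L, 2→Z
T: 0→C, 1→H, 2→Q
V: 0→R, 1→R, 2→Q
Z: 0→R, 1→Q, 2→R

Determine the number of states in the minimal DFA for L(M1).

3

States {A} cannot be reached from the start state, so discard them.
P0 = {Q,R} | {C,H,L,T,V,Z}.
Split {C,H,L,T,V,Z} by δ(·,0) → {C,V,Z} and {H,L,T}.
No further refinement is possible. Final partition (3 blocks): {Q,R} | {C,V,Z} | {H,L,T}.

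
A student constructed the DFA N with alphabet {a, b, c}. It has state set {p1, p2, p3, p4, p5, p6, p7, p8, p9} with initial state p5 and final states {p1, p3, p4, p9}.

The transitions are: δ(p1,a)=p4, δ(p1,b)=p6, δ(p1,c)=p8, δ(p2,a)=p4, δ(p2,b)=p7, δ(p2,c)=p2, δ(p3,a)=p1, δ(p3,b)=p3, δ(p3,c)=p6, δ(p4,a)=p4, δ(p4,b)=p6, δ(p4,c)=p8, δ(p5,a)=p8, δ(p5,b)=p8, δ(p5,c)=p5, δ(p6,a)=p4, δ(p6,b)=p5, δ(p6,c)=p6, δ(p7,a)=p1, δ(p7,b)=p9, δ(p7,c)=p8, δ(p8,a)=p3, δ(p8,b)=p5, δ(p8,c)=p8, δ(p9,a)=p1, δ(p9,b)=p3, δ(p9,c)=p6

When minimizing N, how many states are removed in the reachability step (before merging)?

Starting at p5 and following transitions, the reachable set is {p1, p3, p4, p5, p6, p8}. That leaves p2, p7, p9 unreachable — 3 in total.

3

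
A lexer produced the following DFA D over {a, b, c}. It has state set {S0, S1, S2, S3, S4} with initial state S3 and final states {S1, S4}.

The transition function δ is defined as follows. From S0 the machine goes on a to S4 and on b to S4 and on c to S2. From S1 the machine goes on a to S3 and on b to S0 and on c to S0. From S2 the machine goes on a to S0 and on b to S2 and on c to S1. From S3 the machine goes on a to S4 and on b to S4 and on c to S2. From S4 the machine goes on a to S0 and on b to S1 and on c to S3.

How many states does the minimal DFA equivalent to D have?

All states are reachable from the start state.
Start with accepting vs non-accepting: {S1,S4} | {S0,S2,S3}.
Refine {S1,S4} on symbol b: members go to different blocks, giving {S1} and {S4}.
Refine {S0,S2,S3} on symbol a: members go to different blocks, giving {S0,S3} and {S2}.
The partition is now stable with 4 blocks: {S1} | {S0,S3} | {S4} | {S2}.

4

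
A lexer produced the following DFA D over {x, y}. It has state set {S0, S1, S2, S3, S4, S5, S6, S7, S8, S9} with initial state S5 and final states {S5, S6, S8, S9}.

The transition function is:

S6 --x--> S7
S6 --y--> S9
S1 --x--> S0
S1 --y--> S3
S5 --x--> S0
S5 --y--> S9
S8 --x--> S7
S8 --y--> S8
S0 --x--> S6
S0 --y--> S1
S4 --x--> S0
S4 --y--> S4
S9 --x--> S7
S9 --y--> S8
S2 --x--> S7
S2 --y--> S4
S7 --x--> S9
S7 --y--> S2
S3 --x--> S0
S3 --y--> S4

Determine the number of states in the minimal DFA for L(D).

3

P0 = {S5,S6,S8,S9} | {S0,S1,S2,S3,S4,S7}.
On input x, block {S0,S1,S2,S3,S4,S7} splits into {S1,S2,S3,S4} and {S0,S7}.
Stable partition: {S5,S6,S8,S9} | {S1,S2,S3,S4} | {S0,S7} — 3 equivalence classes.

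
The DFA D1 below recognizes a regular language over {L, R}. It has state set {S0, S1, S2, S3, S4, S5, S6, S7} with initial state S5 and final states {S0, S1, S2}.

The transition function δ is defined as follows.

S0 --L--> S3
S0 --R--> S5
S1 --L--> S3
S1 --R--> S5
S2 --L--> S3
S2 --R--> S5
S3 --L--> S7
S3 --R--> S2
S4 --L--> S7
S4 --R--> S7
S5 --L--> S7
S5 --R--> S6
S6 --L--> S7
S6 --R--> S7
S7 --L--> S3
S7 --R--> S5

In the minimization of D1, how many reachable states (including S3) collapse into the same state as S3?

First remove the unreachable states {S0,S1,S4}; 5 states remain.
Initial partition by acceptance: {S2} | {S3,S5,S6,S7}.
Split {S3,S5,S6,S7} by δ(·,R) → {S5,S6,S7} and {S3}.
Refine {S5,S6,S7} on symbol L: members go to different blocks, giving {S5,S6} and {S7}.
Split {S5,S6} by δ(·,R) → {S5} and {S6}.
The partition is now stable with 5 blocks: {S2} | {S5} | {S3} | {S7} | {S6}.
The equivalence class containing S3 is {S3}, of size 1.

1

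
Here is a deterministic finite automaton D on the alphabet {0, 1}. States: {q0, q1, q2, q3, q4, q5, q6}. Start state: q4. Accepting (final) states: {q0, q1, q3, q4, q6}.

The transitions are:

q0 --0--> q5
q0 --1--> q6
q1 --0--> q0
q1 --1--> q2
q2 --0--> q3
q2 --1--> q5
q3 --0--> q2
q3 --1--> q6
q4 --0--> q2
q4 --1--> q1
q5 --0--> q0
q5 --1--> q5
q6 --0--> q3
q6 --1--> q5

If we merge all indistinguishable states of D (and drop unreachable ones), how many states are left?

Every state is reachable, so we keep all 7.
Start with accepting vs non-accepting: {q0,q1,q3,q4,q6} | {q2,q5}.
On input 0, block {q0,q1,q3,q4,q6} splits into {q0,q3,q4} and {q1,q6}.
The partition is now stable with 3 blocks: {q0,q3,q4} | {q2,q5} | {q1,q6}.

3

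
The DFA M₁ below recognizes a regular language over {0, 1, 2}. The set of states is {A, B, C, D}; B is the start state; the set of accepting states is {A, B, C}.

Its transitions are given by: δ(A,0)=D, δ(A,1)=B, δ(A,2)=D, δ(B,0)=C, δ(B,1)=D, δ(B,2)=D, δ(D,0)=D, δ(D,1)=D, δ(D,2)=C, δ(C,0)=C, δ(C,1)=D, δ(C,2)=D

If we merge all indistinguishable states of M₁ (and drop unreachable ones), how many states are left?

States {A} cannot be reached from the start state, so discard them.
P0 = {B,C} | {D}.
The partition is now stable with 2 blocks: {B,C} | {D}.

2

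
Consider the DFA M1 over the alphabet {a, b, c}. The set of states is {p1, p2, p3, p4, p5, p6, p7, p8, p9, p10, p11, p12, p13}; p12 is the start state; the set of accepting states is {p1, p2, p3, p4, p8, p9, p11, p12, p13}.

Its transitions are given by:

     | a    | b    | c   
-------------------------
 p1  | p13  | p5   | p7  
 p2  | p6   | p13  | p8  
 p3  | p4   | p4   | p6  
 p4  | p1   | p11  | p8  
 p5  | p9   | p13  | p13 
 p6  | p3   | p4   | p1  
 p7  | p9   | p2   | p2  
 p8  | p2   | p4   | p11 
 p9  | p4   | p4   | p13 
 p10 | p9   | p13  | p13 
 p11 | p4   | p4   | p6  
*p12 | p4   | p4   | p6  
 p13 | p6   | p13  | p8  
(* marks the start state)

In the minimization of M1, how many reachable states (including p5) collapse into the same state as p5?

States {p10} cannot be reached from the start state, so discard them.
Initial partition by acceptance: {p1,p2,p3,p4,p8,p9,p11,p12,p13} | {p5,p6,p7}.
On input a, block {p1,p2,p3,p4,p8,p9,p11,p12,p13} splits into {p1,p3,p4,p8,p9,p11,p12} and {p2,p13}.
Refine {p1,p3,p4,p8,p9,p11,p12} on symbol a: members go to different blocks, giving {p3,p4,p9,p11,p12} and {p1,p8}.
Split {p3,p4,p9,p11,p12} by δ(·,a) → {p3,p9,p11,p12} and {p4}.
Refine {p3,p9,p11,p12} on symbol c: members go to different blocks, giving {p3,p11,p12} and {p9}.
Split {p5,p6,p7} by δ(·,a) → {p5,p7} and {p6}.
Split {p1,p8} by δ(·,b) → {p1} and {p8}.
Stable partition: {p3,p11,p12} | {p5,p7} | {p2,p13} | {p1} | {p4} | {p9} | {p6} | {p8} — 8 equivalence classes.
The equivalence class containing p5 is {p5,p7}, of size 2.

2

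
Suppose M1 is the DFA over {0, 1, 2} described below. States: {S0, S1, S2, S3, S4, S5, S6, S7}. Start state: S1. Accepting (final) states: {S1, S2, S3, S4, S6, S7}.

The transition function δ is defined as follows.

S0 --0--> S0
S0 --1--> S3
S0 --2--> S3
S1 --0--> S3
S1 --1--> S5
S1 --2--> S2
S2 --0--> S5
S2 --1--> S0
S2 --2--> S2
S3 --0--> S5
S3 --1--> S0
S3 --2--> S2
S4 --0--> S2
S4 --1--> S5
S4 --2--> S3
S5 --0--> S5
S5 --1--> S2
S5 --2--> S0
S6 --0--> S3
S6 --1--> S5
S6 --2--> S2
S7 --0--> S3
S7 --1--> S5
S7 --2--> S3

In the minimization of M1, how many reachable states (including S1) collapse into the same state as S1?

Reachable states from the start: {S0,S1,S2,S3,S5}. Unreachable: {S4,S6,S7} — drop them.
Initial partition by acceptance: {S1,S2,S3} | {S0,S5}.
On input 0, block {S1,S2,S3} splits into {S2,S3} and {S1}.
On input 2, block {S0,S5} splits into {S0} and {S5}.
The partition is now stable with 4 blocks: {S2,S3} | {S0} | {S1} | {S5}.
State S1 belongs to the block {S1}, which has 1 states.

1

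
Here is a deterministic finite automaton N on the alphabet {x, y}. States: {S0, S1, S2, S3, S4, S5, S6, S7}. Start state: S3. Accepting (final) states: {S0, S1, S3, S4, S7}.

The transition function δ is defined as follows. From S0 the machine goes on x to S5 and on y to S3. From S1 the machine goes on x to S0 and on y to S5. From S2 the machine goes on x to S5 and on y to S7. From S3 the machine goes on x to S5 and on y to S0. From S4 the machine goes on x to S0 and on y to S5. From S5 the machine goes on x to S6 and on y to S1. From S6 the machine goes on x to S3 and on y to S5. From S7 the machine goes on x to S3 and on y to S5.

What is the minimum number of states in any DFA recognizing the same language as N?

4

States {S2,S4,S7} cannot be reached from the start state, so discard them.
P0 = {S0,S1,S3} | {S5,S6}.
Split {S0,S1,S3} by δ(·,x) → {S0,S3} and {S1}.
Split {S5,S6} by δ(·,x) → {S5} and {S6}.
The partition is now stable with 4 blocks: {S0,S3} | {S5} | {S1} | {S6}.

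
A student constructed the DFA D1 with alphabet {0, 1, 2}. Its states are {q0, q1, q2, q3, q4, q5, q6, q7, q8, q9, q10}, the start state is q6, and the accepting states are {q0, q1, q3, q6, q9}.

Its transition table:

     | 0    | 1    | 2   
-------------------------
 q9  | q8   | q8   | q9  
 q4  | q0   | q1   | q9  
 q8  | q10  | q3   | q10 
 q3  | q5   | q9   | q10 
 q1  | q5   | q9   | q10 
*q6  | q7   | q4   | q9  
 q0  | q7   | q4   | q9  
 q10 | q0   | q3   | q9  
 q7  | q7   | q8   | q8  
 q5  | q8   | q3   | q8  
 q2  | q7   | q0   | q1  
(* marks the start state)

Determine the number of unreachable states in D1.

BFS from q6 reaches {q0, q1, q3, q4, q5, q6, q7, q8, q9, q10}; the 1 state(s) q2 are never visited.

1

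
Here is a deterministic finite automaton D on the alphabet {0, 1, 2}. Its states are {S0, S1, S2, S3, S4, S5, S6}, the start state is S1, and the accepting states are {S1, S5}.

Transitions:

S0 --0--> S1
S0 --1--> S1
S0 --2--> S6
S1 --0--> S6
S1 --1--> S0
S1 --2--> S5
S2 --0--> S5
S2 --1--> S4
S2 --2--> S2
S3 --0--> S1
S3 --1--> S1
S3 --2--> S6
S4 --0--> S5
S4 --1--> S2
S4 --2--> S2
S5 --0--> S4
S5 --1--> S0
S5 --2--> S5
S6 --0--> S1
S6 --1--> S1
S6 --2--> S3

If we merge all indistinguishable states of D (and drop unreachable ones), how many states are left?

Start with accepting vs non-accepting: {S1,S5} | {S0,S2,S3,S4,S6}.
Refine {S0,S2,S3,S4,S6} on symbol 1: members go to different blocks, giving {S0,S3,S6} and {S2,S4}.
Split {S1,S5} by δ(·,0) → {S1} and {S5}.
No further refinement is possible. Final partition (4 blocks): {S1} | {S0,S3,S6} | {S2,S4} | {S5}.

4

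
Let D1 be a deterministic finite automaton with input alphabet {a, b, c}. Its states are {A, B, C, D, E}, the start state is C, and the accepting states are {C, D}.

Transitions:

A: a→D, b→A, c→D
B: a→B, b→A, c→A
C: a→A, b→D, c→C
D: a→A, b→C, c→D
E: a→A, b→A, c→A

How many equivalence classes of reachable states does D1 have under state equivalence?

2

First remove the unreachable states {B,E}; 3 states remain.
Initial partition by acceptance: {C,D} | {A}.
The partition is now stable with 2 blocks: {C,D} | {A}.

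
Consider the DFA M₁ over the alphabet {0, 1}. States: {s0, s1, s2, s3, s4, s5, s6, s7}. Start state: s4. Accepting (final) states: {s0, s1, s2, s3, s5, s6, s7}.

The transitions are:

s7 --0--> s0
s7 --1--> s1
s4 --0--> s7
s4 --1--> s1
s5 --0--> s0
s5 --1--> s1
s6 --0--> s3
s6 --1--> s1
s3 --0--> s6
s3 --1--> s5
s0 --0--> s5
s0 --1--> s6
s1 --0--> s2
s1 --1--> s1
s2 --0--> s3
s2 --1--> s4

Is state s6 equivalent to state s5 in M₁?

Start with accepting vs non-accepting: {s0,s1,s2,s3,s5,s6,s7} | {s4}.
Split {s0,s1,s2,s3,s5,s6,s7} by δ(·,1) → {s0,s1,s3,s5,s6,s7} and {s2}.
Refine {s0,s1,s3,s5,s6,s7} on symbol 0: members go to different blocks, giving {s0,s3,s5,s6,s7} and {s1}.
Refine {s0,s3,s5,s6,s7} on symbol 1: members go to different blocks, giving {s5,s6,s7} and {s0,s3}.
The partition is now stable with 5 blocks: {s5,s6,s7} | {s4} | {s2} | {s1} | {s0,s3}.
s6 and s5 lie in the same block of the stable partition, so they are equivalent — no string distinguishes them.

Yes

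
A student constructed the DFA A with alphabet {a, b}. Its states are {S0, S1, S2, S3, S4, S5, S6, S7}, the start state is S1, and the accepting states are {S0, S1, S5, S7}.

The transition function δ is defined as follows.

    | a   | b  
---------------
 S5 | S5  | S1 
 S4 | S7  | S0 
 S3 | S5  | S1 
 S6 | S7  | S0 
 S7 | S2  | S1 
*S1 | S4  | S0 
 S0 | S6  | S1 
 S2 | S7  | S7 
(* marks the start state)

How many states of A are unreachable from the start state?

2

No path from S1 leads to S3, S5; the other 6 states are all reachable.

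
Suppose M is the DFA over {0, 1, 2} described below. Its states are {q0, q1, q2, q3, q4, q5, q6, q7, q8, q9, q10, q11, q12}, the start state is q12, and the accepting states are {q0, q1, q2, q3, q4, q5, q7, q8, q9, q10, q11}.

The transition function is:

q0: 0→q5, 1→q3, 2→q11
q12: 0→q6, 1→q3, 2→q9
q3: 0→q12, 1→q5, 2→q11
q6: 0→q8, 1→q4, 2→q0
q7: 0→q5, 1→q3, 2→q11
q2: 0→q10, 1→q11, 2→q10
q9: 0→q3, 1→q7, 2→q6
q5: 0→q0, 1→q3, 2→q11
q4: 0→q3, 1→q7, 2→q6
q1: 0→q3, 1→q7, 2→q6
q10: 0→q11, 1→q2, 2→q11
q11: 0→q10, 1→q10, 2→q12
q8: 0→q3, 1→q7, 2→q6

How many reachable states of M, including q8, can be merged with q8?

First remove the unreachable states {q1}; 12 states remain.
Start with accepting vs non-accepting: {q0,q2,q3,q4,q5,q7,q8,q9,q10,q11} | {q6,q12}.
Refine {q0,q2,q3,q4,q5,q7,q8,q9,q10,q11} on symbol 0: members go to different blocks, giving {q0,q2,q4,q5,q7,q8,q9,q10,q11} and {q3}.
Refine {q0,q2,q4,q5,q7,q8,q9,q10,q11} on symbol 0: members go to different blocks, giving {q0,q2,q5,q7,q10,q11} and {q4,q8,q9}.
Refine {q0,q2,q5,q7,q10,q11} on symbol 1: members go to different blocks, giving {q0,q5,q7} and {q2,q10,q11}.
On input 0, block {q6,q12} splits into {q6} and {q12}.
Refine {q2,q10,q11} on symbol 2: members go to different blocks, giving {q2,q10} and {q11}.
Split {q2,q10} by δ(·,0) → {q2} and {q10}.
Stable partition: {q0,q5,q7} | {q6} | {q3} | {q4,q8,q9} | {q2} | {q12} | {q11} | {q10} — 8 equivalence classes.
State q8 belongs to the block {q4,q8,q9}, which has 3 states.

3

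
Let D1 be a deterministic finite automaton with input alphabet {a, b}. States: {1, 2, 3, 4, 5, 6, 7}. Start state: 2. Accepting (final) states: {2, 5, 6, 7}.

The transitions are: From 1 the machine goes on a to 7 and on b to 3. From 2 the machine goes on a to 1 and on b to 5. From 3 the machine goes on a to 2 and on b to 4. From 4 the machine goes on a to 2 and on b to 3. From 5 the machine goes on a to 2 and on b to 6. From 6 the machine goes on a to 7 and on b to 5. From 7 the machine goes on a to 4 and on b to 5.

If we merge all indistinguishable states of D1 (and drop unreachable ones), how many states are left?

All states are reachable from the start state.
P0 = {2,5,6,7} | {1,3,4}.
Refine {2,5,6,7} on symbol a: members go to different blocks, giving {2,7} and {5,6}.
Stable partition: {2,7} | {1,3,4} | {5,6} — 3 equivalence classes.

3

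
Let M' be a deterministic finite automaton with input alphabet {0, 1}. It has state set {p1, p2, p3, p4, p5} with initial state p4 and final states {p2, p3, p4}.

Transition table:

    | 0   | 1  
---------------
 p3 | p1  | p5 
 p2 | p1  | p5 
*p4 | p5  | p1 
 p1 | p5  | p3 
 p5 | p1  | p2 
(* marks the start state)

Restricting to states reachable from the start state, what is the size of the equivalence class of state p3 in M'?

3

Every state is reachable, so we keep all 5.
P0 = {p2,p3,p4} | {p1,p5}.
Stable partition: {p2,p3,p4} | {p1,p5} — 2 equivalence classes.
State p3 belongs to the block {p2,p3,p4}, which has 3 states.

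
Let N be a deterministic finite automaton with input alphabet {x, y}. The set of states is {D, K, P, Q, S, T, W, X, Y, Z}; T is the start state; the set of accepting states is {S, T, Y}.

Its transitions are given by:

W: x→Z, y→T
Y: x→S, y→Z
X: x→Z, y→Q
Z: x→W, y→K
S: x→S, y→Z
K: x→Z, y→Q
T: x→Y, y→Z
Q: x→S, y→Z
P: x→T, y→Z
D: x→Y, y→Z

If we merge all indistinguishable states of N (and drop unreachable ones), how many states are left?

5

States {D,P,X} cannot be reached from the start state, so discard them.
P0 = {S,T,Y} | {K,Q,W,Z}.
Split {K,Q,W,Z} by δ(·,x) → {K,W,Z} and {Q}.
Refine {K,W,Z} on symbol y: members go to different blocks, giving {W} and {K} and {Z}.
The partition is now stable with 5 blocks: {S,T,Y} | {W} | {Q} | {K} | {Z}.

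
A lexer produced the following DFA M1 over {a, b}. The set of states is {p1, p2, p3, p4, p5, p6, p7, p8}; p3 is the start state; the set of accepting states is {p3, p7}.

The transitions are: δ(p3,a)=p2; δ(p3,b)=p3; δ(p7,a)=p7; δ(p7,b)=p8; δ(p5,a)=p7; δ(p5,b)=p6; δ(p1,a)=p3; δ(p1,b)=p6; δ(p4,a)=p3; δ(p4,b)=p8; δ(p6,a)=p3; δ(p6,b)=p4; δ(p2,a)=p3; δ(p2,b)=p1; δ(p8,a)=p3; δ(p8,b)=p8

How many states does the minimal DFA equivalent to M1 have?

2

Reachable states from the start: {p1,p2,p3,p4,p6,p8}. Unreachable: {p5,p7} — drop them.
Initial partition by acceptance: {p3} | {p1,p2,p4,p6,p8}.
The partition is now stable with 2 blocks: {p3} | {p1,p2,p4,p6,p8}.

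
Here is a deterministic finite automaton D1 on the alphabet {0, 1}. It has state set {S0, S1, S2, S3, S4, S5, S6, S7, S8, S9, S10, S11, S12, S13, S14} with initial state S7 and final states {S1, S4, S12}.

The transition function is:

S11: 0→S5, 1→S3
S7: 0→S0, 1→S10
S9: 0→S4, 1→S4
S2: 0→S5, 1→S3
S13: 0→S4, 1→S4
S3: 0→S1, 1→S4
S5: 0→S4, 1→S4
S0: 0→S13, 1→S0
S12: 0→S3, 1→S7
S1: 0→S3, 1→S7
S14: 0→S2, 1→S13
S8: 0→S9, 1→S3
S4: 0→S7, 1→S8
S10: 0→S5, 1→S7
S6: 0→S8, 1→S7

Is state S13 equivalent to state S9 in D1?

Yes

First remove the unreachable states {S2,S6,S11,S12,S14}; 10 states remain.
Start with accepting vs non-accepting: {S1,S4} | {S0,S3,S5,S7,S8,S9,S10,S13}.
On input 0, block {S0,S3,S5,S7,S8,S9,S10,S13} splits into {S0,S7,S8,S10} and {S3,S5,S9,S13}.
On input 0, block {S1,S4} splits into {S1} and {S4}.
Split {S0,S7,S8,S10} by δ(·,0) → {S0,S8,S10} and {S7}.
Refine {S0,S8,S10} on symbol 1: members go to different blocks, giving {S0} and {S8} and {S10}.
Split {S3,S5,S9,S13} by δ(·,0) → {S5,S9,S13} and {S3}.
The partition is now stable with 8 blocks: {S1} | {S0} | {S5,S9,S13} | {S4} | {S7} | {S8} | {S10} | {S3}.
S13 and S9 lie in the same block of the stable partition, so they are equivalent — no string distinguishes them.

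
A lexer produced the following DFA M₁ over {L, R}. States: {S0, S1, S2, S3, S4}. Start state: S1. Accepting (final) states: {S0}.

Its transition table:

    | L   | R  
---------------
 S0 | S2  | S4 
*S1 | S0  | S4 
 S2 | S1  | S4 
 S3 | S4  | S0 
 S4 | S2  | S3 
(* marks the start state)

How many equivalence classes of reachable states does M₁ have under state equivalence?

All states are reachable from the start state.
Start with accepting vs non-accepting: {S0} | {S1,S2,S3,S4}.
Refine {S1,S2,S3,S4} on symbol L: members go to different blocks, giving {S2,S3,S4} and {S1}.
Refine {S2,S3,S4} on symbol L: members go to different blocks, giving {S3,S4} and {S2}.
Refine {S3,S4} on symbol L: members go to different blocks, giving {S3} and {S4}.
The partition is now stable with 5 blocks: {S0} | {S3} | {S1} | {S2} | {S4}.

5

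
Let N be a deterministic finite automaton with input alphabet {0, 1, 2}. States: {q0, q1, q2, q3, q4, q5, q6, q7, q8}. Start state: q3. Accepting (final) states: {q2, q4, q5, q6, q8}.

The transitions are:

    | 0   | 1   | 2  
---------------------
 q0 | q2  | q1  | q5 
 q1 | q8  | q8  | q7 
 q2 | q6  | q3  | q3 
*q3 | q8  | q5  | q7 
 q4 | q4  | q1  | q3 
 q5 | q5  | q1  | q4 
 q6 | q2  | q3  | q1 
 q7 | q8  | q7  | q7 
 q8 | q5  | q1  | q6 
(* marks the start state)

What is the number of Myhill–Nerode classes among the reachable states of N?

4

States {q0} cannot be reached from the start state, so discard them.
Start with accepting vs non-accepting: {q2,q4,q5,q6,q8} | {q1,q3,q7}.
On input 2, block {q2,q4,q5,q6,q8} splits into {q2,q4,q6} and {q5,q8}.
Refine {q1,q3,q7} on symbol 1: members go to different blocks, giving {q1,q3} and {q7}.
Stable partition: {q2,q4,q6} | {q1,q3} | {q5,q8} | {q7} — 4 equivalence classes.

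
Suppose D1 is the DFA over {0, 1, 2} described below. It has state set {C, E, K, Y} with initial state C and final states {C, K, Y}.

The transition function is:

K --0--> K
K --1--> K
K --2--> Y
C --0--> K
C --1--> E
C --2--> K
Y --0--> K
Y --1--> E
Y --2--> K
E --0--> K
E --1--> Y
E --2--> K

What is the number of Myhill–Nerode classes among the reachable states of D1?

3

Start with accepting vs non-accepting: {C,K,Y} | {E}.
On input 1, block {C,K,Y} splits into {C,Y} and {K}.
No further refinement is possible. Final partition (3 blocks): {C,Y} | {E} | {K}.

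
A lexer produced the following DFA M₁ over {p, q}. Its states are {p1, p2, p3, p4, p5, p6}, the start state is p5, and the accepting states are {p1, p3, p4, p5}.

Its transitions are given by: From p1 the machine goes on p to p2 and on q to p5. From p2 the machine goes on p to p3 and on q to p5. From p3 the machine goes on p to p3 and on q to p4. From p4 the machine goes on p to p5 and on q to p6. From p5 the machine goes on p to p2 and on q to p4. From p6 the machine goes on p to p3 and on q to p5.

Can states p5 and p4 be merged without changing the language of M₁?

No

First remove the unreachable states {p1}; 5 states remain.
Start with accepting vs non-accepting: {p3,p4,p5} | {p2,p6}.
Split {p3,p4,p5} by δ(·,p) → {p3,p4} and {p5}.
Split {p3,p4} by δ(·,p) → {p3} and {p4}.
Stable partition: {p3} | {p2,p6} | {p5} | {p4} — 4 equivalence classes.
p5 and p4 end up in different blocks, so they are distinguishable. For instance, the string 'p' is accepted from only p4.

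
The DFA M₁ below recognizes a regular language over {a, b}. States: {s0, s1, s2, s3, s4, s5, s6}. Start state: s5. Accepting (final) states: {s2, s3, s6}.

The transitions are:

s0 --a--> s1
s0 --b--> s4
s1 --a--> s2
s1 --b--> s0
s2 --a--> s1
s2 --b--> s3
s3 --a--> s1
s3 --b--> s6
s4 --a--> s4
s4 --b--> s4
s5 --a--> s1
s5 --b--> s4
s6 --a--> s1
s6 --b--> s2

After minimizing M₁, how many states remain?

All states are reachable from the start state.
Initial partition by acceptance: {s2,s3,s6} | {s0,s1,s4,s5}.
Split {s0,s1,s4,s5} by δ(·,a) → {s0,s4,s5} and {s1}.
Split {s0,s4,s5} by δ(·,a) → {s0,s5} and {s4}.
No further refinement is possible. Final partition (4 blocks): {s2,s3,s6} | {s0,s5} | {s1} | {s4}.

4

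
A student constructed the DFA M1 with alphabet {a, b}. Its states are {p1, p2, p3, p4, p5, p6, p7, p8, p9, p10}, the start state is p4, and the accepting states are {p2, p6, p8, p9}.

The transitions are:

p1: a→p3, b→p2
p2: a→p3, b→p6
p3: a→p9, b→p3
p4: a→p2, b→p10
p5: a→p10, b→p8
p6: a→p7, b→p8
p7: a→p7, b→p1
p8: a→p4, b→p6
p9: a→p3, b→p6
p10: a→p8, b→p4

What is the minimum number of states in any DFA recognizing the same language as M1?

States {p5} cannot be reached from the start state, so discard them.
Initial partition by acceptance: {p2,p6,p8,p9} | {p1,p3,p4,p7,p10}.
On input a, block {p1,p3,p4,p7,p10} splits into {p3,p4,p10} and {p1,p7}.
Refine {p2,p6,p8,p9} on symbol a: members go to different blocks, giving {p2,p8,p9} and {p6}.
Refine {p1,p7} on symbol a: members go to different blocks, giving {p1} and {p7}.
Stable partition: {p2,p8,p9} | {p3,p4,p10} | {p1} | {p6} | {p7} — 5 equivalence classes.

5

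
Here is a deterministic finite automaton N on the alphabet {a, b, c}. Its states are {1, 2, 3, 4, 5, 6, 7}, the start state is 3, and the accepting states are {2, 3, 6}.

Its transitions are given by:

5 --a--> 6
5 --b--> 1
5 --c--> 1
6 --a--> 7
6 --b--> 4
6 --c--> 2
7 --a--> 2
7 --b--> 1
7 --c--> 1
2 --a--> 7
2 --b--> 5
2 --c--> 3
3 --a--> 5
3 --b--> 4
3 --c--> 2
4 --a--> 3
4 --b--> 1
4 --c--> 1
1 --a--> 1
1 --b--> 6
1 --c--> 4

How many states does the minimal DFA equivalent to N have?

All states are reachable from the start state.
Initial partition by acceptance: {2,3,6} | {1,4,5,7}.
Split {1,4,5,7} by δ(·,a) → {4,5,7} and {1}.
The partition is now stable with 3 blocks: {2,3,6} | {4,5,7} | {1}.

3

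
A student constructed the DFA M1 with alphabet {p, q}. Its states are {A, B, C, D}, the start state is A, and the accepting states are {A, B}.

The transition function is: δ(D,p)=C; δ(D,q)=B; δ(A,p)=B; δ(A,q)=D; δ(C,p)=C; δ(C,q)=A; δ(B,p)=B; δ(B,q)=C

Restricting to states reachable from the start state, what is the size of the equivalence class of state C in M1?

P0 = {A,B} | {C,D}.
Stable partition: {A,B} | {C,D} — 2 equivalence classes.
State C belongs to the block {C,D}, which has 2 states.

2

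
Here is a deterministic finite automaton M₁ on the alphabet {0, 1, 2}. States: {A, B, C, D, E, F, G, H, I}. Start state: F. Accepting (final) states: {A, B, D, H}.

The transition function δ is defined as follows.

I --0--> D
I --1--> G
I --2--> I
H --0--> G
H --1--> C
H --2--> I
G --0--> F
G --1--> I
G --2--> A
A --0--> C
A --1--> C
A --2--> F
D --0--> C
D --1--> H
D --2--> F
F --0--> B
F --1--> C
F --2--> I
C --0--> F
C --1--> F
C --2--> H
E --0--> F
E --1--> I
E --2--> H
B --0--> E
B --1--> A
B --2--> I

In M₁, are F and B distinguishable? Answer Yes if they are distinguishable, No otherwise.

Yes

Every state is reachable, so we keep all 9.
P0 = {A,B,D,H} | {C,E,F,G,I}.
Split {A,B,D,H} by δ(·,1) → {A,H} and {B,D}.
Split {C,E,F,G,I} by δ(·,0) → {C,E,G} and {F,I}.
The partition is now stable with 4 blocks: {A,H} | {C,E,G} | {B,D} | {F,I}.
F and B end up in different blocks, so they are distinguishable. For instance, the string 'ε' is accepted from only B.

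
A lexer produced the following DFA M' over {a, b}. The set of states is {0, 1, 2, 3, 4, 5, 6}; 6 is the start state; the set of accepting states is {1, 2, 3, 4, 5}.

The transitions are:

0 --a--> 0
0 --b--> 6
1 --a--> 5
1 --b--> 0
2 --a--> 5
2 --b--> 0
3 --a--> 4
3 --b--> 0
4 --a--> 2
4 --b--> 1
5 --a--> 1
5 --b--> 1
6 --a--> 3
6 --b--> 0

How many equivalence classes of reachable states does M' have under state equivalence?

4

Start with accepting vs non-accepting: {1,2,3,4,5} | {0,6}.
On input b, block {1,2,3,4,5} splits into {1,2,3} and {4,5}.
On input a, block {0,6} splits into {0} and {6}.
No further refinement is possible. Final partition (4 blocks): {1,2,3} | {0} | {4,5} | {6}.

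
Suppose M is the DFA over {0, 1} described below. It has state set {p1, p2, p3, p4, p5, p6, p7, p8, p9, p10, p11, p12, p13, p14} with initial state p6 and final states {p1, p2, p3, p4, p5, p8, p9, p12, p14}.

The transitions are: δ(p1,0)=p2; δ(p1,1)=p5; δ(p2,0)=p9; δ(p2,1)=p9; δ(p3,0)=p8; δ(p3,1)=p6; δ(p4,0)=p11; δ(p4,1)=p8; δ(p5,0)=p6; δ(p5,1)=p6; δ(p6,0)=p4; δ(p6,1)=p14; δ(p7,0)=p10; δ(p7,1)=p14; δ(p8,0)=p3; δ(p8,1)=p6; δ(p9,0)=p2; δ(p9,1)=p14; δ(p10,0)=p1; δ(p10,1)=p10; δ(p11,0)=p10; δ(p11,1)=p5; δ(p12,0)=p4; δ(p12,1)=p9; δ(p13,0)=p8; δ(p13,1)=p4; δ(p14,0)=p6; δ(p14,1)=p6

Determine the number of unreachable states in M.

3

Starting at p6 and following transitions, the reachable set is {p1, p2, p3, p4, p5, p6, p8, p9, p10, p11, p14}. That leaves p7, p12, p13 unreachable — 3 in total.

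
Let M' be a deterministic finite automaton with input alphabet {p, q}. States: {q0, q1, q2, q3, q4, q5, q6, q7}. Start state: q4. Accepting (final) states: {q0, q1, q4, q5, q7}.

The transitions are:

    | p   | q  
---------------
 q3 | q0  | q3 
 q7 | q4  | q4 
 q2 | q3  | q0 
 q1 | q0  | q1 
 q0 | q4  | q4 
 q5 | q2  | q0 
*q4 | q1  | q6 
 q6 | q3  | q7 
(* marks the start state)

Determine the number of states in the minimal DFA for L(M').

First remove the unreachable states {q2,q5}; 6 states remain.
Initial partition by acceptance: {q0,q1,q4,q7} | {q3,q6}.
On input q, block {q0,q1,q4,q7} splits into {q0,q1,q7} and {q4}.
On input p, block {q0,q1,q7} splits into {q0,q7} and {q1}.
Split {q3,q6} by δ(·,p) → {q3} and {q6}.
Stable partition: {q0,q7} | {q3} | {q4} | {q1} | {q6} — 5 equivalence classes.

5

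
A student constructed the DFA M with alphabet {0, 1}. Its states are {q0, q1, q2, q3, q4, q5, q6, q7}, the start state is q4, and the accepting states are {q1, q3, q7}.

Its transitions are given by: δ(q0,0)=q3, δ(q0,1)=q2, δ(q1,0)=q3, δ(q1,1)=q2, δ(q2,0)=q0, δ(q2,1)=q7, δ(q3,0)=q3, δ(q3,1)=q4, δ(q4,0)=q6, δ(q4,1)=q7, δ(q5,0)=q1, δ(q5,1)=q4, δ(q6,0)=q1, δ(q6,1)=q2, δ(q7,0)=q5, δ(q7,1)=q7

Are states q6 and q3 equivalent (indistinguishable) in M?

No

All states are reachable from the start state.
Initial partition by acceptance: {q1,q3,q7} | {q0,q2,q4,q5,q6}.
Refine {q1,q3,q7} on symbol 0: members go to different blocks, giving {q1,q3} and {q7}.
Split {q0,q2,q4,q5,q6} by δ(·,0) → {q0,q5,q6} and {q2,q4}.
No further refinement is possible. Final partition (4 blocks): {q1,q3} | {q0,q5,q6} | {q7} | {q2,q4}.
q6 and q3 end up in different blocks, so they are distinguishable. For instance, the string 'ε' is accepted from only q3.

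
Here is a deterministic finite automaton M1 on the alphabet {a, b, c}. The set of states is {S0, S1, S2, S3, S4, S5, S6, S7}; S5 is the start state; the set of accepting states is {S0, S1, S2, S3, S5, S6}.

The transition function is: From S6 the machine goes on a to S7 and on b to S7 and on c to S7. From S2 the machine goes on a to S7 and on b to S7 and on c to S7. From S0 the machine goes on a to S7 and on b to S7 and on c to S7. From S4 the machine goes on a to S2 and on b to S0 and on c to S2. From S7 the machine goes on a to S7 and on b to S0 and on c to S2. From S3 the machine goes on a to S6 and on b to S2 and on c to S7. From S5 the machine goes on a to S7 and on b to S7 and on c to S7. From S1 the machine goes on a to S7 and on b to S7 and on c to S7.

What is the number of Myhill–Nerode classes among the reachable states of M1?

2

States {S1,S3,S4,S6} cannot be reached from the start state, so discard them.
P0 = {S0,S2,S5} | {S7}.
No further refinement is possible. Final partition (2 blocks): {S0,S2,S5} | {S7}.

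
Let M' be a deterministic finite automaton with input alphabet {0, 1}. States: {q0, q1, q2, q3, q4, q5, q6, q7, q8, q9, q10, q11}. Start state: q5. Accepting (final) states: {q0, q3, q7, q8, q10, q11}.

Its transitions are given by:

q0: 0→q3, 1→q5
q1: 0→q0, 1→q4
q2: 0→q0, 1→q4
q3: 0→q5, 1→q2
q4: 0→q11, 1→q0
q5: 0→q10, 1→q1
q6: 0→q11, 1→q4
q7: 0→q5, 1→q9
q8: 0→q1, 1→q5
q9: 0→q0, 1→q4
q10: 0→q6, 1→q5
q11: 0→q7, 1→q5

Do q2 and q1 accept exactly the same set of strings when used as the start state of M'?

States {q8} cannot be reached from the start state, so discard them.
P0 = {q0,q3,q7,q10,q11} | {q1,q2,q4,q5,q6,q9}.
Split {q0,q3,q7,q10,q11} by δ(·,0) → {q3,q7,q10} and {q0,q11}.
Split {q1,q2,q4,q5,q6,q9} by δ(·,0) → {q1,q2,q4,q6,q9} and {q5}.
Refine {q3,q7,q10} on symbol 0: members go to different blocks, giving {q3,q7} and {q10}.
Split {q1,q2,q4,q6,q9} by δ(·,1) → {q1,q2,q6,q9} and {q4}.
The partition is now stable with 6 blocks: {q3,q7} | {q1,q2,q6,q9} | {q0,q11} | {q5} | {q10} | {q4}.
q2 and q1 lie in the same block of the stable partition, so they are equivalent — no string distinguishes them.

Yes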